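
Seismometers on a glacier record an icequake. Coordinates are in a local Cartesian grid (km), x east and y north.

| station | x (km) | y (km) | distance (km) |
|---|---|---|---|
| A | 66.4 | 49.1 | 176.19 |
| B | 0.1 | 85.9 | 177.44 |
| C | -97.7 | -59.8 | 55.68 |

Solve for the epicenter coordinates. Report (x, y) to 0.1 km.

Circle about each station: (x − 66.4)² + (y − 49.1)² = 176.19²; (x − 0.1)² + (y − 85.9)² = 177.44²; (x + 97.7)² + (y + 59.8)² = 55.68².
Subtracting the A equation from the B and C equations removes the quadratic terms:
-132.6 x + 73.6 y = 117.01
-328.2 x − 217.8 y = 34244.21
Solving the 2×2 system: x ≈ -48.0, y ≈ -84.9 km.

-48.0 km east, -84.9 km north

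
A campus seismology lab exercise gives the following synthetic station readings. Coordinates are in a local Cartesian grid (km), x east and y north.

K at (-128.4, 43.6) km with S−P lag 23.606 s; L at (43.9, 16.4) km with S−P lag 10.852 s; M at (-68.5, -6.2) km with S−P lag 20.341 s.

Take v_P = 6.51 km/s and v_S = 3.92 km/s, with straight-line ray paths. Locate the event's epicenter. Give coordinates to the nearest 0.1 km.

x ≈ 94.3 km, y ≈ 110.7 km

Distance from S−P lag: d = Δt · v_P v_S / (v_P − v_S) = Δt · (6.51·3.92)/(6.51−3.92) ≈ 9.8530·Δt.
So d_K = 232.59, d_L = 106.92, d_M = 200.42 km.
Circle about each station: (x + 128.4)² + (y − 43.6)² = 232.59²; (x − 43.9)² + (y − 16.4)² = 106.92²; (x + 68.5)² + (y + 6.2)² = 200.42².
Subtracting the K equation from the L and M equations removes the quadratic terms:
344.6 x − 54.4 y = 26474.87
119.8 x − 99.6 y = 273.10
Solving the 2×2 system: x ≈ 94.3, y ≈ 110.7 km.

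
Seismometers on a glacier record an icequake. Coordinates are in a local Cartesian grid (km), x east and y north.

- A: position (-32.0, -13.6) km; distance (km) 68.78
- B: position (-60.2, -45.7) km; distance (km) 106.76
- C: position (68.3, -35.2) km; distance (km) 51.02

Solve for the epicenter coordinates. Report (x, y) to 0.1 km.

(34.7, 3.2)

Circle about each station: (x + 32.0)² + (y + 13.6)² = 68.78²; (x + 60.2)² + (y + 45.7)² = 106.76²; (x − 68.3)² + (y + 35.2)² = 51.02².
Subtracting pairs of circle equations eliminates x²+y² and gives linear equations (the radical axes):
-56.4 x − 64.2 y = -2163.44
200.6 x − 43.2 y = 6822.62
Solving the 2×2 system: x ≈ 34.7, y ≈ 3.2 km.
Check against A (with the unrounded x, y): √((x + 32.0)²+(y + 13.6)²) = 68.79 ≈ 68.78 km. ✓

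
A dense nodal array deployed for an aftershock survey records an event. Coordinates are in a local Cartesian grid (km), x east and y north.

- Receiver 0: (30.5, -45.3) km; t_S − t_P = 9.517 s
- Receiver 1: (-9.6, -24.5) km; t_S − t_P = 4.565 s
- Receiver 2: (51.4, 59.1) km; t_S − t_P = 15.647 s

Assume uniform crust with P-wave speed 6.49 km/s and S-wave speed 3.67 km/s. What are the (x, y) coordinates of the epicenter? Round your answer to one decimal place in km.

Distance from S−P lag: d = Δt · v_P v_S / (v_P − v_S) = Δt · (6.49·3.67)/(6.49−3.67) ≈ 8.4462·Δt.
So d_Receiver 0 = 80.38, d_Receiver 1 = 38.56, d_Receiver 2 = 132.16 km.
Circle about each station: (x − 30.5)² + (y + 45.3)² = 80.38²; (x + 9.6)² + (y + 24.5)² = 38.56²; (x − 51.4)² + (y − 59.1)² = 132.16².
Subtracting pairs of circle equations eliminates x²+y² and gives linear equations (the radical axes):
-80.2 x + 41.6 y = 2684.14
41.8 x + 208.8 y = -7852.89
Solving the 2×2 system: x ≈ -48.0, y ≈ -28.0 km.
Check against Receiver 0 (with the unrounded x, y): √((x − 30.5)²+(y + 45.3)²) = 80.38 ≈ 80.38 km. ✓

-48.0 km east, -28.0 km north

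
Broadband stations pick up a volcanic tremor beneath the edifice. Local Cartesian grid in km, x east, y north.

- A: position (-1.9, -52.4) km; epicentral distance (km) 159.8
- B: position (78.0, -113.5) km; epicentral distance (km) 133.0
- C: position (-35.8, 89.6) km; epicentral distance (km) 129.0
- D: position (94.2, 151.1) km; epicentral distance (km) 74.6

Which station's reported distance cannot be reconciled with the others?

Solve using three stations at a time. Using A, C, D (subtract circle equations pairwise → linear system) gives (x, y) ≈ (92.5, 76.5).
Distances from that point to each station vs reported:
  A: calculated 159.8 vs reported 159.8 → residual 0.0 km
  B: calculated 190.6 vs reported 133.0 → residual 57.6 km
  C: calculated 129.0 vs reported 129.0 → residual 0.0 km
  D: calculated 74.6 vs reported 74.6 → residual 0.0 km
A, C, D are mutually consistent (residuals ≈ 0); B is off by 57.6 km.

B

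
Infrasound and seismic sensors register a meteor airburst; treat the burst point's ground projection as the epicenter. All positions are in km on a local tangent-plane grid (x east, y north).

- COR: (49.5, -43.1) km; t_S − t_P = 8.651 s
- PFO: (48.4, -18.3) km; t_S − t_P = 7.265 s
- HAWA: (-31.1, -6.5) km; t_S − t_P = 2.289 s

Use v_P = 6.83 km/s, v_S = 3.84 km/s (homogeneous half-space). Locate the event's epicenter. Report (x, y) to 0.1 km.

Distance from S−P lag: d = Δt · v_P v_S / (v_P − v_S) = Δt · (6.83·3.84)/(6.83−3.84) ≈ 8.7716·Δt.
So d_COR = 75.88, d_PFO = 63.73, d_HAWA = 20.08 km.
Circle about each station: (x − 49.5)² + (y + 43.1)² = 75.88²; (x − 48.4)² + (y + 18.3)² = 63.73²; (x + 31.1)² + (y + 6.5)² = 20.08².
Subtracting the COR equation from the PFO and HAWA equations removes the quadratic terms:
-2.2 x + 49.6 y = 65.85
-161.2 x + 73.2 y = 2056.17
Solving the 2×2 system: x ≈ -12.4, y ≈ 0.8 km.
Check against COR (with the unrounded x, y): √((x − 49.5)²+(y + 43.1)²) = 75.88 ≈ 75.88 km. ✓

-12.4 km east, 0.8 km north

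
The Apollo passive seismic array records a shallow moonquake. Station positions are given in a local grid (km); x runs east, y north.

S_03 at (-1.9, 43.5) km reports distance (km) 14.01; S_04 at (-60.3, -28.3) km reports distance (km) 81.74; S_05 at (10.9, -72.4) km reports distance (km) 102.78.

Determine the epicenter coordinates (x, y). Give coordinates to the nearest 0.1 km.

x ≈ -2.5 km, y ≈ 29.5 km

Circle about each station: (x + 1.9)² + (y − 43.5)² = 14.01²; (x + 60.3)² + (y + 28.3)² = 81.74²; (x − 10.9)² + (y + 72.4)² = 102.78².
Subtracting pairs of circle equations eliminates x²+y² and gives linear equations (the radical axes):
-116.8 x − 143.6 y = -3944.03
25.6 x − 231.8 y = -6902.74
Solving the 2×2 system: x ≈ -2.5, y ≈ 29.5 km.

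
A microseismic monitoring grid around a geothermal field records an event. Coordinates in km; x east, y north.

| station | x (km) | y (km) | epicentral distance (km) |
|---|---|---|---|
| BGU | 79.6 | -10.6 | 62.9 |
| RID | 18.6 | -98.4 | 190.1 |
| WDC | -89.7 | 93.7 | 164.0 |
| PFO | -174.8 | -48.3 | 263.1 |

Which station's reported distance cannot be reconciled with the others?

RID

Solve using three stations at a time. Using BGU, WDC, PFO (subtract circle equations pairwise → linear system) gives (x, y) ≈ (68.7, 51.3).
Distances from that point to each station vs reported:
  BGU: calculated 62.9 vs reported 62.9 → residual 0.0 km
  RID: calculated 157.9 vs reported 190.1 → residual 32.2 km
  WDC: calculated 164.0 vs reported 164.0 → residual 0.0 km
  PFO: calculated 263.1 vs reported 263.1 → residual 0.0 km
BGU, WDC, PFO are mutually consistent (residuals ≈ 0); RID is off by 32.2 km.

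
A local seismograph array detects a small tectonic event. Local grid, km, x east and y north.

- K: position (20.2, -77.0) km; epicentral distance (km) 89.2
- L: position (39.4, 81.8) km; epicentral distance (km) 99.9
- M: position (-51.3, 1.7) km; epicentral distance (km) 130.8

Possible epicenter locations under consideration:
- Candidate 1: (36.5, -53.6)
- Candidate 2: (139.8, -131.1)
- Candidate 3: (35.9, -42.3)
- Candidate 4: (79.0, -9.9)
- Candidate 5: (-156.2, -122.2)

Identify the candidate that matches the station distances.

For each candidate, compare |candidate − station| to the reported distance:
Candidate 1: residuals K 60.7, L 35.5, M 27.0 → max 60.7 km
Candidate 2: residuals K 42.1, L 135.5, M 101.9 → max 135.5 km
Candidate 3: residuals K 51.1, L 24.2, M 33.1 → max 51.1 km
Candidate 4: residuals K 0.0, L 0.0, M 0.0 → max 0.0 km
Candidate 5: residuals K 92.9, L 182.7, M 31.5 → max 182.7 km
Only Candidate 4 has all residuals ≈ 0.

Candidate 4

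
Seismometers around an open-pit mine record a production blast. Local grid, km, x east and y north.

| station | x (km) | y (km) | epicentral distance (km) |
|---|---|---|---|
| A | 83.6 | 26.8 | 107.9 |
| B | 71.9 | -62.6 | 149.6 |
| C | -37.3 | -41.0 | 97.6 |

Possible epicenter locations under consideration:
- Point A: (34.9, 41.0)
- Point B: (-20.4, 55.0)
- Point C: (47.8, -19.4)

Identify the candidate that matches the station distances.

For each candidate, compare |candidate − station| to the reported distance:
Point A: residuals A 57.2, B 39.6, C 11.7 → max 57.2 km
Point B: residuals A 0.1, B 0.1, C 0.1 → max 0.1 km
Point C: residuals A 49.5, B 100.1, C 9.8 → max 100.1 km
Only Point B has all residuals ≈ 0.

Point B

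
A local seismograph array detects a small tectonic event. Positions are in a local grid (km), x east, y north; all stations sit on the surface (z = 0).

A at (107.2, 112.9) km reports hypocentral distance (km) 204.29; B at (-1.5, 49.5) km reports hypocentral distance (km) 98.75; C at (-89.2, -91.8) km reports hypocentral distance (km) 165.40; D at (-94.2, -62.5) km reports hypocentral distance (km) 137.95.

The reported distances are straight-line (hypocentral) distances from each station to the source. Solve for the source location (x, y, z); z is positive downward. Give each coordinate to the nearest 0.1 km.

Each station gives a sphere (x−x_i)² + (y−y_i)² + z² = d_i² (stations at z=0).
Subtracting the A sphere from B and C: z² cancels, leaving linear equations in x and y:
-217.4 x − 126.8 y = 10197.09
-392.8 x − 409.4 y = 6522.87
Solving: x ≈ -85.405, y ≈ 66.010 km (keep extra digits for the depth step; rounded: -85.4, 66.0).
Then from the A sphere: z² = 204.29² − (x − 107.2)² − (y − 112.9)² with x = -85.405, y = 66.010, so z ≈ 49.387 ≈ 49.4 km.

x ≈ -85.4 km, y ≈ 66.0 km, depth ≈ 49.4 km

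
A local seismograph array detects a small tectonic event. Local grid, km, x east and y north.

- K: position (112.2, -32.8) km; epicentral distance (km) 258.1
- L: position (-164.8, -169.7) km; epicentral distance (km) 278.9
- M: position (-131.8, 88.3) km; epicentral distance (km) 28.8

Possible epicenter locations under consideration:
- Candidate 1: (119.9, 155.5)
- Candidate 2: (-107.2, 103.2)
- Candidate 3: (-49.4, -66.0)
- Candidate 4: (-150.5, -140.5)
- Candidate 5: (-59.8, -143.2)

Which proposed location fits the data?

For each candidate, compare |candidate − station| to the reported distance:
Candidate 1: residuals K 69.6, L 153.3, M 231.7 → max 231.7 km
Candidate 2: residuals K 0.0, L 0.0, M 0.0 → max 0.0 km
Candidate 3: residuals K 93.1, L 123.8, M 146.1 → max 146.1 km
Candidate 4: residuals K 25.8, L 246.4, M 200.8 → max 246.4 km
Candidate 5: residuals K 53.7, L 170.6, M 213.6 → max 213.6 km
Only Candidate 2 has all residuals ≈ 0.

Candidate 2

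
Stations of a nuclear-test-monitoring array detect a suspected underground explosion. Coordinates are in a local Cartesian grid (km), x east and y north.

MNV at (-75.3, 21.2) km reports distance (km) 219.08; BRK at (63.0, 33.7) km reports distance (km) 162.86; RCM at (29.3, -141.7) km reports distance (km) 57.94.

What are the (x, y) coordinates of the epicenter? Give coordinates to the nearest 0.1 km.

x ≈ 85.5 km, y ≈ -127.6 km

Circle about each station: (x + 75.3)² + (y − 21.2)² = 219.08²; (x − 63.0)² + (y − 33.7)² = 162.86²; (x − 29.3)² + (y + 141.7)² = 57.94².
Subtracting the MNV equation from the BRK and RCM equations removes the quadratic terms:
276.6 x + 25.0 y = 20457.83
209.2 x − 325.8 y = 59456.85
Solving the 2×2 system: x ≈ 85.5, y ≈ -127.6 km.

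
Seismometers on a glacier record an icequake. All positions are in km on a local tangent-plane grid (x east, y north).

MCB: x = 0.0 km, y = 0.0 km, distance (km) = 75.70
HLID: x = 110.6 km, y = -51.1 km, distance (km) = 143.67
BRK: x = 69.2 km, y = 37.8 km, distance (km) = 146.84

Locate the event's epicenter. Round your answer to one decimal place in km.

x ≈ -32.0 km, y ≈ -68.6 km

Circle about each station: x² + y² = 75.70²; (x − 110.6)² + (y + 51.1)² = 143.67²; (x − 69.2)² + (y − 37.8)² = 146.84².
Subtracting pairs of circle equations eliminates x²+y² and gives linear equations (the radical axes):
221.2 x − 102.2 y = -67.01
138.4 x + 75.6 y = -9614.02
Solving the 2×2 system: x ≈ -32.0, y ≈ -68.6 km.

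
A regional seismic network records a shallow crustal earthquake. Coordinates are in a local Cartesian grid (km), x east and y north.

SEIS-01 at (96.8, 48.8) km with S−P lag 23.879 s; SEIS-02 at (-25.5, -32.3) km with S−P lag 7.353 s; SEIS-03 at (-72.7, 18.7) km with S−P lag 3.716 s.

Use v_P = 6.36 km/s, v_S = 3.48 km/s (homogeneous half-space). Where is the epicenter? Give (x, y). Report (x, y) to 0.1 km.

Distance from S−P lag: d = Δt · v_P v_S / (v_P − v_S) = Δt · (6.36·3.48)/(6.36−3.48) ≈ 7.6850·Δt.
So d_SEIS-01 = 183.51, d_SEIS-02 = 56.51, d_SEIS-03 = 28.56 km.
Circle about each station: (x − 96.8)² + (y − 48.8)² = 183.51²; (x + 25.5)² + (y + 32.3)² = 56.51²; (x + 72.7)² + (y − 18.7)² = 28.56².
Subtracting the SEIS-01 equation from the SEIS-02 and SEIS-03 equations removes the quadratic terms:
-244.6 x − 162.2 y = 20424.40
-339.0 x − 60.2 y = 26743.55
Solving the 2×2 system: x ≈ -77.2, y ≈ -9.5 km.

-77.2 km east, -9.5 km north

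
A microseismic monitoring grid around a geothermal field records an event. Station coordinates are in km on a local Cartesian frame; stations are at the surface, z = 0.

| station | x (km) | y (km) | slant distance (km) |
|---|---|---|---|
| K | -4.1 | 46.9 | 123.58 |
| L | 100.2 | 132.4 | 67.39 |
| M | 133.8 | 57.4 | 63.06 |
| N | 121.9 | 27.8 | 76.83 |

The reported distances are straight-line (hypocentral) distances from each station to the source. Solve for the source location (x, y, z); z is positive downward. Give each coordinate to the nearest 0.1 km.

x ≈ 103.3 km, y ≈ 85.0 km, depth ≈ 47.8 km

Each station gives a sphere (x−x_i)² + (y−y_i)² + z² = d_i² (stations at z=0).
Subtracting the K sphere from L and M: z² cancels, leaving linear equations in x and y:
208.6 x + 171.0 y = 36083.98
275.8 x + 21.0 y = 30276.23
Solving: x ≈ 103.304, y ≈ 84.999 km (keep extra digits for the depth step; rounded: 103.3, 85.0).
Then from the K sphere: z² = 123.58² − (x + 4.1)² − (y − 46.9)² with x = 103.304, y = 84.999, so z ≈ 47.800 ≈ 47.8 km.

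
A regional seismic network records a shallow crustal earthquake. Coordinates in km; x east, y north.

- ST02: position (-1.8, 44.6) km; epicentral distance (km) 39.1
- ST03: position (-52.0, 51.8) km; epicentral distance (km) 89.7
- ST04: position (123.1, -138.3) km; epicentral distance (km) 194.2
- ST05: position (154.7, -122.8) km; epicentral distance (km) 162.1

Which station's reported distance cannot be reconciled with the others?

Solve using three stations at a time. Using ST02, ST03, ST04 (subtract circle equations pairwise → linear system) gives (x, y) ≈ (36.2, 35.4).
Distances from that point to each station vs reported:
  ST02: calculated 39.1 vs reported 39.1 → residual 0.0 km
  ST03: calculated 89.7 vs reported 89.7 → residual 0.0 km
  ST04: calculated 194.2 vs reported 194.2 → residual 0.0 km
  ST05: calculated 197.6 vs reported 162.1 → residual 35.5 km
ST02, ST03, ST04 are mutually consistent (residuals ≈ 0); ST05 is off by 35.5 km.

ST05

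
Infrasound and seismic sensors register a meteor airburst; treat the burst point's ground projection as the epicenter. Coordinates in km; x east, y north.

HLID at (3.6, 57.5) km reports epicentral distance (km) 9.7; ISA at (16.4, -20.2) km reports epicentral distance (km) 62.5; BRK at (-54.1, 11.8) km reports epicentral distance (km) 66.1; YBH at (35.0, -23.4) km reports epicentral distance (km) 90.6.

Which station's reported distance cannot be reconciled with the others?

ISA

Solve using three stations at a time. Using HLID, BRK, YBH (subtract circle equations pairwise → linear system) gives (x, y) ≈ (-6.2, 57.3).
Distances from that point to each station vs reported:
  HLID: calculated 9.8 vs reported 9.7 → residual 0.1 km
  ISA: calculated 80.7 vs reported 62.5 → residual 18.2 km
  BRK: calculated 66.1 vs reported 66.1 → residual 0.0 km
  YBH: calculated 90.6 vs reported 90.6 → residual 0.0 km
HLID, BRK, YBH are mutually consistent (residuals ≈ 0); ISA is off by 18.2 km.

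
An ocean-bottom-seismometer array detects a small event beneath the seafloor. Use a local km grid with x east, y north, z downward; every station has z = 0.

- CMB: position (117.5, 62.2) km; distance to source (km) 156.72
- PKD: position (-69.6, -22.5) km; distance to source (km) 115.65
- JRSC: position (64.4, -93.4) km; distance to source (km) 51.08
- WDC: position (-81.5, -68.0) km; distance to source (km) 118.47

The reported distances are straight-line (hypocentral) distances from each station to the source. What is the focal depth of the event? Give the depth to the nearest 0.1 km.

Each station gives a sphere (x−x_i)² + (y−y_i)² + z² = d_i² (stations at z=0).
Subtracting the CMB sphere from PKD and JRSC: z² cancels, leaving linear equations in x and y:
-374.2 x − 169.4 y = -1138.44
-106.2 x − 311.2 y = 17147.82
Solving: x ≈ 33.101, y ≈ -66.398 km (keep extra digits for the depth step; rounded: 33.1, -66.4).
Then from the CMB sphere: z² = 156.72² − (x − 117.5)² − (y − 62.2)² with x = 33.101, y = -66.398, so z ≈ 30.009 ≈ 30.0 km.
Check against WDC (with the unrounded solution): distance 118.47 ≈ 118.47 km. ✓

z ≈ 30.0 km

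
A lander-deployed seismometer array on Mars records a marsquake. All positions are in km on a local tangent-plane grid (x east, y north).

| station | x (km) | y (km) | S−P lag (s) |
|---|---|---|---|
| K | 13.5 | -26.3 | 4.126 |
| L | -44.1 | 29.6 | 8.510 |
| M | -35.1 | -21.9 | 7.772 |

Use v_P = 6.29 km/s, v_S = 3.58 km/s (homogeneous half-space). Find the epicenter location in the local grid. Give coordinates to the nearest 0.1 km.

(22.8, 6.7)

Distance from S−P lag: d = Δt · v_P v_S / (v_P − v_S) = Δt · (6.29·3.58)/(6.29−3.58) ≈ 8.3093·Δt.
So d_K = 34.28, d_L = 70.71, d_M = 64.58 km.
Circle about each station: (x − 13.5)² + (y + 26.3)² = 34.28²; (x + 44.1)² + (y − 29.6)² = 70.71²; (x + 35.1)² + (y + 21.9)² = 64.58².
Subtracting pairs of circle equations eliminates x²+y² and gives linear equations (the radical axes):
-115.2 x + 111.8 y = -1877.76
-97.2 x + 8.8 y = -2157.78
Solving the 2×2 system: x ≈ 22.8, y ≈ 6.7 km.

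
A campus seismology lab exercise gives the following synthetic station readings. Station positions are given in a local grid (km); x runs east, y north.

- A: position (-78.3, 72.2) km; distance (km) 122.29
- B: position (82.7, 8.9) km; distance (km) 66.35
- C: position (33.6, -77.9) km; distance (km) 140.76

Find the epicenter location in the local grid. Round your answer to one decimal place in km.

x ≈ 43.6 km, y ≈ 62.5 km

Circle about each station: (x + 78.3)² + (y − 72.2)² = 122.29²; (x − 82.7)² + (y − 8.9)² = 66.35²; (x − 33.6)² + (y + 77.9)² = 140.76².
Subtracting pairs of circle equations eliminates x²+y² and gives linear equations (the radical axes):
322.0 x − 126.6 y = 6127.29
223.8 x − 300.2 y = -9004.89
Solving the 2×2 system: x ≈ 43.6, y ≈ 62.5 km.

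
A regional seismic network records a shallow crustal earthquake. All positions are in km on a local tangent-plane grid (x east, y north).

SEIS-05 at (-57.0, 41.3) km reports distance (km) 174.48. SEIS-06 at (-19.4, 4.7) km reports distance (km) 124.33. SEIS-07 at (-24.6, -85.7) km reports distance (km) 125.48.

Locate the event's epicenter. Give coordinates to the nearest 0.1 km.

x ≈ 94.3 km, y ≈ -45.6 km

Circle about each station: (x + 57.0)² + (y − 41.3)² = 174.48²; (x + 19.4)² + (y − 4.7)² = 124.33²; (x + 24.6)² + (y + 85.7)² = 125.48².
Subtracting the SEIS-05 equation from the SEIS-06 and SEIS-07 equations removes the quadratic terms:
75.2 x − 73.2 y = 10429.08
64.8 x − 254.0 y = 17693.00
Solving the 2×2 system: x ≈ 94.3, y ≈ -45.6 km.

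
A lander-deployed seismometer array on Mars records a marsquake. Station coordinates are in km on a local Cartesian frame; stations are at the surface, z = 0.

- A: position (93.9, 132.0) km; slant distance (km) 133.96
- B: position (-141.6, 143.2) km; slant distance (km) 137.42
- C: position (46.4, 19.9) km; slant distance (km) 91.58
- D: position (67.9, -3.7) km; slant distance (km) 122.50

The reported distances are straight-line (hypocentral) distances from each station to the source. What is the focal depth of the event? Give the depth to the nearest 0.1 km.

depth ≈ 20.5 km

Each station gives a sphere (x−x_i)² + (y−y_i)² + z² = d_i² (stations at z=0).
Subtracting the A sphere from B and C: z² cancels, leaving linear equations in x and y:
-471.0 x + 22.4 y = 13376.62
-95.0 x − 224.2 y = -14133.85
Solving: x ≈ -24.901, y ≈ 73.592 km (keep extra digits for the depth step; rounded: -24.9, 73.6).
Then from the A sphere: z² = 133.96² − (x − 93.9)² − (y − 132.0)² with x = -24.901, y = 73.592, so z ≈ 20.497 ≈ 20.5 km.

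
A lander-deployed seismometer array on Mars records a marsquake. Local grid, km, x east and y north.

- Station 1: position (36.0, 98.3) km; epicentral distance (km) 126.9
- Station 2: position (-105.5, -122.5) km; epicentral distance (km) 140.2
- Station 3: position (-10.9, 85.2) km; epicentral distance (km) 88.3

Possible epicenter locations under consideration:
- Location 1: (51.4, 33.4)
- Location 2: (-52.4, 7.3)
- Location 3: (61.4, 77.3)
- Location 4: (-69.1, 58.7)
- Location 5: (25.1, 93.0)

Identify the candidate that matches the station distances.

For each candidate, compare |candidate − station| to the reported distance:
Location 1: residuals Station 1 60.2, Station 2 81.0, Station 3 7.3 → max 81.0 km
Location 2: residuals Station 1 0.0, Station 2 0.0, Station 3 0.0 → max 0.0 km
Location 3: residuals Station 1 93.9, Station 2 120.1, Station 3 15.6 → max 120.1 km
Location 4: residuals Station 1 14.6, Station 2 44.6, Station 3 24.4 → max 44.6 km
Location 5: residuals Station 1 114.8, Station 2 111.8, Station 3 51.5 → max 114.8 km
Only Location 2 has all residuals ≈ 0.

Location 2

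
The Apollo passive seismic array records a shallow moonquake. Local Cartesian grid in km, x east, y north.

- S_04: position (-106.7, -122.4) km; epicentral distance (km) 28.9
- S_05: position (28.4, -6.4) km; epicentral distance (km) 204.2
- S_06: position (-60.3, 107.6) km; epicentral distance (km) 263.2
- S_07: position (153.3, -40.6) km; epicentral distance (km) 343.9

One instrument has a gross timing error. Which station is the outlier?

S_07

Solve using three stations at a time. Using S_04, S_05, S_06 (subtract circle equations pairwise → linear system) gives (x, y) ≈ (-117.5, -149.3).
Distances from that point to each station vs reported:
  S_04: calculated 29.0 vs reported 28.9 → residual 0.1 km
  S_05: calculated 204.2 vs reported 204.2 → residual 0.0 km
  S_06: calculated 263.2 vs reported 263.2 → residual 0.0 km
  S_07: calculated 291.8 vs reported 343.9 → residual 52.1 km
S_04, S_05, S_06 are mutually consistent (residuals ≈ 0); S_07 is off by 52.1 km.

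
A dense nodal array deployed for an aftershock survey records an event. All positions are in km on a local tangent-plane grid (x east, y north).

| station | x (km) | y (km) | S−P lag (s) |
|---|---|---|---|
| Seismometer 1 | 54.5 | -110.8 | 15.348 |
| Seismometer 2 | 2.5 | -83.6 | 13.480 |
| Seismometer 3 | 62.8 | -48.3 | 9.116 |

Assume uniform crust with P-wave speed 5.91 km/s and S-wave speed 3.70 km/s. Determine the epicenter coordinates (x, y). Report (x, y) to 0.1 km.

Distance from S−P lag: d = Δt · v_P v_S / (v_P − v_S) = Δt · (5.91·3.70)/(5.91−3.70) ≈ 9.8946·Δt.
So d_Seismometer 1 = 151.86, d_Seismometer 2 = 133.38, d_Seismometer 3 = 90.20 km.
Circle about each station: (x − 54.5)² + (y + 110.8)² = 151.86²; (x − 2.5)² + (y + 83.6)² = 133.38²; (x − 62.8)² + (y + 48.3)² = 90.20².
Subtracting pairs of circle equations eliminates x²+y² and gives linear equations (the radical axes):
-104.0 x + 54.4 y = -2980.44
16.6 x + 125.0 y = 5955.26
Solving the 2×2 system: x ≈ 50.1, y ≈ 41.0 km.
Check against Seismometer 1 (with the unrounded x, y): √((x − 54.5)²+(y + 110.8)²) = 151.85 ≈ 151.86 km. ✓

x ≈ 50.1 km, y ≈ 41.0 km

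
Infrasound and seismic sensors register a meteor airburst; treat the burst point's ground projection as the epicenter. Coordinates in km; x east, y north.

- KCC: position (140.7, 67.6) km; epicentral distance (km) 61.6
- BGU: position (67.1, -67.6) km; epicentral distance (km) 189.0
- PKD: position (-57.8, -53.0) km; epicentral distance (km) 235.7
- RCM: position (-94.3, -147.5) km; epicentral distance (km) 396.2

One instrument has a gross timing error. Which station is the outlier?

Solve using three stations at a time. Using KCC, BGU, PKD (subtract circle equations pairwise → linear system) gives (x, y) ≈ (104.8, 117.6).
Distances from that point to each station vs reported:
  KCC: calculated 61.5 vs reported 61.6 → residual 0.1 km
  BGU: calculated 189.0 vs reported 189.0 → residual 0.0 km
  PKD: calculated 235.7 vs reported 235.7 → residual 0.0 km
  RCM: calculated 331.5 vs reported 396.2 → residual 64.7 km
KCC, BGU, PKD are mutually consistent (residuals ≈ 0); RCM is off by 64.7 km.

RCM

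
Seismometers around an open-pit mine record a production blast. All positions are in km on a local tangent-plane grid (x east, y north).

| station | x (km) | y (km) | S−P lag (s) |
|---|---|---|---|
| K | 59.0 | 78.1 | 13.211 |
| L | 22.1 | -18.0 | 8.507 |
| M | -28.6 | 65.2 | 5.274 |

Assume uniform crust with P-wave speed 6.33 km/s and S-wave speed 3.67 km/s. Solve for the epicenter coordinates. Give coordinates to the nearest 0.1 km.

Distance from S−P lag: d = Δt · v_P v_S / (v_P − v_S) = Δt · (6.33·3.67)/(6.33−3.67) ≈ 8.7335·Δt.
So d_K = 115.38, d_L = 74.30, d_M = 46.06 km.
Circle about each station: (x − 59.0)² + (y − 78.1)² = 115.38²; (x − 22.1)² + (y + 18.0)² = 74.30²; (x + 28.6)² + (y − 65.2)² = 46.06².
Subtracting pairs of circle equations eliminates x²+y² and gives linear equations (the radical axes):
-73.8 x − 192.2 y = -976.15
-175.2 x − 25.8 y = 6679.41
Solving the 2×2 system: x ≈ -41.2, y ≈ 20.9 km.
Check against K (with the unrounded x, y): √((x − 59.0)²+(y − 78.1)²) = 115.38 ≈ 115.38 km. ✓

(-41.2, 20.9)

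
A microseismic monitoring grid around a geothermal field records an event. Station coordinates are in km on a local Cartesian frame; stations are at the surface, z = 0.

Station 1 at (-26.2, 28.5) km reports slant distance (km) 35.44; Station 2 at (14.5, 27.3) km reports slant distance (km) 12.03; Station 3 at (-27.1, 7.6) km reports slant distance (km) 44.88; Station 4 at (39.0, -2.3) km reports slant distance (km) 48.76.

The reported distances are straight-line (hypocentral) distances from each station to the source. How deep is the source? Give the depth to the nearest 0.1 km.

z ≈ 6.9 km

Each station gives a sphere (x−x_i)² + (y−y_i)² + z² = d_i² (stations at z=0).
Subtracting the Station 1 sphere from Station 2 and Station 3: z² cancels, leaving linear equations in x and y:
81.4 x − 2.4 y = 568.12
-1.8 x − 41.8 y = -1464.74
Solving: x ≈ 8.002, y ≈ 34.697 km (keep extra digits for the depth step; rounded: 8.0, 34.7).
Then from the Station 1 sphere: z² = 35.44² − (x + 26.2)² − (y − 28.5)² with x = 8.002, y = 34.697, so z ≈ 6.915 ≈ 6.9 km.
Check against Station 4 (with the unrounded solution): distance 48.76 ≈ 48.76 km. ✓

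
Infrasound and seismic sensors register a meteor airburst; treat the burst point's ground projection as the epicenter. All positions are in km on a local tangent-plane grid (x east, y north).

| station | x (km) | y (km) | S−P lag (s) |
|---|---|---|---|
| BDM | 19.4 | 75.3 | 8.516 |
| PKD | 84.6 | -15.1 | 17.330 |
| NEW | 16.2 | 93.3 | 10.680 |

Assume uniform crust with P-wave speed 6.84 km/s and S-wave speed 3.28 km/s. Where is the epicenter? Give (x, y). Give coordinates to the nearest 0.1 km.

-13.5 km east, 32.9 km north

Distance from S−P lag: d = Δt · v_P v_S / (v_P − v_S) = Δt · (6.84·3.28)/(6.84−3.28) ≈ 6.3020·Δt.
So d_BDM = 53.67, d_PKD = 109.21, d_NEW = 67.31 km.
Circle about each station: (x − 19.4)² + (y − 75.3)² = 53.67²; (x − 84.6)² + (y + 15.1)² = 109.21²; (x − 16.2)² + (y − 93.3)² = 67.31².
Subtracting pairs of circle equations eliminates x²+y² and gives linear equations (the radical axes):
130.4 x − 180.8 y = -7707.64
-6.4 x + 36.0 y = 1270.71
Solving the 2×2 system: x ≈ -13.5, y ≈ 32.9 km.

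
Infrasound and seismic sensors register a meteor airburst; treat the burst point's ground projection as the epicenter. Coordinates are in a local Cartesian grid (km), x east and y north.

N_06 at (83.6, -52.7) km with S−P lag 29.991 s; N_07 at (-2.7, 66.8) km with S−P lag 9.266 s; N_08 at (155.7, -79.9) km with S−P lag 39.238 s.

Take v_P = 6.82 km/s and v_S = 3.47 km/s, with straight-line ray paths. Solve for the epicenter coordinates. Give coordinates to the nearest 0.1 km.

-29.1 km east, 126.7 km north

Distance from S−P lag: d = Δt · v_P v_S / (v_P − v_S) = Δt · (6.82·3.47)/(6.82−3.47) ≈ 7.0643·Δt.
So d_N_06 = 211.87, d_N_07 = 65.46, d_N_08 = 277.19 km.
Circle about each station: (x − 83.6)² + (y + 52.7)² = 211.87²; (x + 2.7)² + (y − 66.8)² = 65.46²; (x − 155.7)² + (y + 79.9)² = 277.19².
Subtracting the N_06 equation from the N_07 and N_08 equations removes the quadratic terms:
-172.6 x + 239.0 y = 35307.17
144.2 x − 54.4 y = -11085.15
Solving the 2×2 system: x ≈ -29.1, y ≈ 126.7 km.
Check against N_06 (with the unrounded x, y): √((x − 83.6)²+(y + 52.7)²) = 211.88 ≈ 211.87 km. ✓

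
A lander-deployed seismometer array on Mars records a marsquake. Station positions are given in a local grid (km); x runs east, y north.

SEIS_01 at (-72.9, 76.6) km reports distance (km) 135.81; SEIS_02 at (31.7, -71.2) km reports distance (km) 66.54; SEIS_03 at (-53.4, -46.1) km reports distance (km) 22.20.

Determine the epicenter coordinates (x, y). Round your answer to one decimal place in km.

Circle about each station: (x + 72.9)² + (y − 76.6)² = 135.81²; (x − 31.7)² + (y + 71.2)² = 66.54²; (x + 53.4)² + (y + 46.1)² = 22.20².
Subtracting the SEIS_01 equation from the SEIS_02 and SEIS_03 equations removes the quadratic terms:
209.2 x − 295.6 y = 8909.14
39.0 x − 245.4 y = 11746.32
Solving the 2×2 system: x ≈ -32.3, y ≈ -53.0 km.

(-32.3, -53.0)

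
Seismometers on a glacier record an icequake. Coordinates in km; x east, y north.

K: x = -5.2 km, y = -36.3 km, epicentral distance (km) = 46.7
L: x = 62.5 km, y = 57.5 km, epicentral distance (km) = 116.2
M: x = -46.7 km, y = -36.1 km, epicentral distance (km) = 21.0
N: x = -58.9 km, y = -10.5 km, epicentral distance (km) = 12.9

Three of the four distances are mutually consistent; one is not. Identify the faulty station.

L

Solve using three stations at a time. Using K, M, N (subtract circle equations pairwise → linear system) gives (x, y) ≈ (-46.8, -15.1).
Distances from that point to each station vs reported:
  K: calculated 46.7 vs reported 46.7 → residual 0.0 km
  L: calculated 131.2 vs reported 116.2 → residual 15.0 km
  M: calculated 21.0 vs reported 21.0 → residual 0.0 km
  N: calculated 12.9 vs reported 12.9 → residual 0.0 km
K, M, N are mutually consistent (residuals ≈ 0); L is off by 15.0 km.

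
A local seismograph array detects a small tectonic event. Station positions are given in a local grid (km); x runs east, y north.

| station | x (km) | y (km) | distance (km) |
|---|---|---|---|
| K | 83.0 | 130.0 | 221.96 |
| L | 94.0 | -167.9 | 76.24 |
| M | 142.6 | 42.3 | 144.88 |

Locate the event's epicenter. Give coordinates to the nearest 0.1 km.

(88.0, -91.9)

Circle about each station: (x − 83.0)² + (y − 130.0)² = 221.96²; (x − 94.0)² + (y + 167.9)² = 76.24²; (x − 142.6)² + (y − 42.3)² = 144.88².
Subtracting the K equation from the L and M equations removes the quadratic terms:
22.0 x − 595.8 y = 56691.11
119.2 x − 175.4 y = 26611.08
Solving the 2×2 system: x ≈ 88.0, y ≈ -91.9 km.
Check against K (with the unrounded x, y): √((x − 83.0)²+(y − 130.0)²) = 221.96 ≈ 221.96 km. ✓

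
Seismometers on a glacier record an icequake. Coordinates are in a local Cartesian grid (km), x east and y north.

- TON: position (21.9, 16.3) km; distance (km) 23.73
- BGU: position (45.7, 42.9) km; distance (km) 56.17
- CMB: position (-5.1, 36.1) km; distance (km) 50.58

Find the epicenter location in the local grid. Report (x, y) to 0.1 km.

Circle about each station: (x − 21.9)² + (y − 16.3)² = 23.73²; (x − 45.7)² + (y − 42.9)² = 56.17²; (x + 5.1)² + (y − 36.1)² = 50.58².
Subtracting pairs of circle equations eliminates x²+y² and gives linear equations (the radical axes):
47.6 x + 53.2 y = 591.64
-54.0 x + 39.6 y = -1411.30
Solving the 2×2 system: x ≈ 20.7, y ≈ -7.4 km.

(20.7, -7.4)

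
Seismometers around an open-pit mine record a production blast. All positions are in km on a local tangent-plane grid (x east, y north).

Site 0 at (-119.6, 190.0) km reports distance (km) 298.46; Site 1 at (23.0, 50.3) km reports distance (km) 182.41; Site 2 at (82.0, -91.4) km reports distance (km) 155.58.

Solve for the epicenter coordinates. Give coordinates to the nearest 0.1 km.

-73.0 km east, -104.8 km north

Circle about each station: (x + 119.6)² + (y − 190.0)² = 298.46²; (x − 23.0)² + (y − 50.3)² = 182.41²; (x − 82.0)² + (y + 91.4)² = 155.58².
Subtracting pairs of circle equations eliminates x²+y² and gives linear equations (the radical axes):
285.2 x − 279.4 y = 8459.89
403.2 x − 562.8 y = 29547.04
Solving the 2×2 system: x ≈ -73.0, y ≈ -104.8 km.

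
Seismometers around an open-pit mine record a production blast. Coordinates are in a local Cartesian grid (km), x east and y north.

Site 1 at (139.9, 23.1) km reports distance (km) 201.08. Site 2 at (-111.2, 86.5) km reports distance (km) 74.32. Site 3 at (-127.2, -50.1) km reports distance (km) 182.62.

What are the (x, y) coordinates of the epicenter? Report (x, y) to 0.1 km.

(-41.0, 110.9)

Circle about each station: (x − 139.9)² + (y − 23.1)² = 201.08²; (x + 111.2)² + (y − 86.5)² = 74.32²; (x + 127.2)² + (y + 50.1)² = 182.62².
Subtracting the Site 1 equation from the Site 2 and Site 3 equations removes the quadratic terms:
-502.2 x + 126.8 y = 34651.77
-534.2 x − 146.4 y = 5667.33
Solving the 2×2 system: x ≈ -41.0, y ≈ 110.9 km.
Check against Site 1 (with the unrounded x, y): √((x − 139.9)²+(y − 23.1)²) = 201.08 ≈ 201.08 km. ✓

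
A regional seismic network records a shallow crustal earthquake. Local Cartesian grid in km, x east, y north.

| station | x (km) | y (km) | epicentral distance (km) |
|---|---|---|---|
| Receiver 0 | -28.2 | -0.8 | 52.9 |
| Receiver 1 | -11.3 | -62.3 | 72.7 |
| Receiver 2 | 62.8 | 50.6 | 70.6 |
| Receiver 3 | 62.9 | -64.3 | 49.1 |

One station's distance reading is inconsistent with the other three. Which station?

Solve using three stations at a time. Using Receiver 1, Receiver 2, Receiver 3 (subtract circle equations pairwise → linear system) gives (x, y) ≈ (46.4, -18.1).
Distances from that point to each station vs reported:
  Receiver 0: calculated 76.6 vs reported 52.9 → residual 23.7 km
  Receiver 1: calculated 72.7 vs reported 72.7 → residual 0.0 km
  Receiver 2: calculated 70.6 vs reported 70.6 → residual 0.0 km
  Receiver 3: calculated 49.1 vs reported 49.1 → residual 0.0 km
Receiver 1, Receiver 2, Receiver 3 are mutually consistent (residuals ≈ 0); Receiver 0 is off by 23.7 km.

Receiver 0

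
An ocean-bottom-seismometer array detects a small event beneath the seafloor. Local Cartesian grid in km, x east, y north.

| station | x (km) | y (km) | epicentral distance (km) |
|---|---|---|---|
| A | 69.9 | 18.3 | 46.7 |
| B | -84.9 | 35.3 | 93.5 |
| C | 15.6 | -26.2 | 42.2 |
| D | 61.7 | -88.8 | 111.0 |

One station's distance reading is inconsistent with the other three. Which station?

B

Solve using three stations at a time. Using A, C, D (subtract circle equations pairwise → linear system) gives (x, y) ≈ (23.3, 15.3).
Distances from that point to each station vs reported:
  A: calculated 46.7 vs reported 46.7 → residual 0.0 km
  B: calculated 110.0 vs reported 93.5 → residual 16.5 km
  C: calculated 42.2 vs reported 42.2 → residual 0.0 km
  D: calculated 111.0 vs reported 111.0 → residual 0.0 km
A, C, D are mutually consistent (residuals ≈ 0); B is off by 16.5 km.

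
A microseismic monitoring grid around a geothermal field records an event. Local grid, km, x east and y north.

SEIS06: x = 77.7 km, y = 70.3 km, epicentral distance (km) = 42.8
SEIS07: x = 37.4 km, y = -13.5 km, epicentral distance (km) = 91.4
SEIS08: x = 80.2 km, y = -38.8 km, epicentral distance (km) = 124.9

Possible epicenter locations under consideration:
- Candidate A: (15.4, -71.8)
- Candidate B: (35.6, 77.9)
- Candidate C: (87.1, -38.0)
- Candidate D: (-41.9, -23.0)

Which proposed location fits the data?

Candidate B

For each candidate, compare |candidate − station| to the reported distance:
Candidate A: residuals SEIS06 112.4, SEIS07 29.1, SEIS08 52.2 → max 112.4 km
Candidate B: residuals SEIS06 0.0, SEIS07 0.0, SEIS08 0.0 → max 0.0 km
Candidate C: residuals SEIS06 65.9, SEIS07 36.0, SEIS08 118.0 → max 118.0 km
Candidate D: residuals SEIS06 108.9, SEIS07 11.5, SEIS08 1.8 → max 108.9 km
Only Candidate B has all residuals ≈ 0.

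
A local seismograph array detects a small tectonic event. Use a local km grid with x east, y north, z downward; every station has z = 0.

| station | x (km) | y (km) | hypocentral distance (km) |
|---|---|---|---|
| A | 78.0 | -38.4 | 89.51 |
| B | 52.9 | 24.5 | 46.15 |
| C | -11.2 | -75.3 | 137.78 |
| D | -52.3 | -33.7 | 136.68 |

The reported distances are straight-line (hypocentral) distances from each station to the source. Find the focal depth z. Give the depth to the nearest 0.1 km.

44.5 km

Each station gives a sphere (x−x_i)² + (y−y_i)² + z² = d_i² (stations at z=0).
Subtracting the A sphere from B and C: z² cancels, leaving linear equations in x and y:
-50.2 x + 125.8 y = 1722.32
-178.4 x − 73.8 y = -12734.32
Solving: x ≈ 56.406, y ≈ 36.199 km (keep extra digits for the depth step; rounded: 56.4, 36.2).
Then from the A sphere: z² = 89.51² − (x − 78.0)² − (y + 38.4)² with x = 56.406, y = 36.199, so z ≈ 44.505 ≈ 44.5 km.
Check against D (with the unrounded solution): distance 136.69 ≈ 136.68 km. ✓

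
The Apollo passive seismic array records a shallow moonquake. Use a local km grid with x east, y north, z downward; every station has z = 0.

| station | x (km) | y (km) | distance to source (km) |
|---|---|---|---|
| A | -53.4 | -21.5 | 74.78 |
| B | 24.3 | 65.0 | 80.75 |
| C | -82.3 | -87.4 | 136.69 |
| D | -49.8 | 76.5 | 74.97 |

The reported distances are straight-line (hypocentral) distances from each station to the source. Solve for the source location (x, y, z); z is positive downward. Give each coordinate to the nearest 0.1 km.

Each station gives a sphere (x−x_i)² + (y−y_i)² + z² = d_i² (stations at z=0).
Subtracting the A sphere from B and C: z² cancels, leaving linear equations in x and y:
155.4 x + 173.0 y = 573.17
-57.8 x − 131.8 y = -1993.87
Solving: x ≈ -25.700, y ≈ 26.399 km (keep extra digits for the depth step; rounded: -25.7, 26.4).
Then from the A sphere: z² = 74.78² − (x + 53.4)² − (y + 21.5)² with x = -25.700, y = 26.399, so z ≈ 50.304 ≈ 50.3 km.
Check against D (with the unrounded solution): distance 74.98 ≈ 74.97 km. ✓

(-25.7, 26.4, 50.3)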